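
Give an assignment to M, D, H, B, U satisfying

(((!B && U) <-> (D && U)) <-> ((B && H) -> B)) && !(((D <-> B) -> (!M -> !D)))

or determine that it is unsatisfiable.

M = False, D = True, H = False, B = True, U = False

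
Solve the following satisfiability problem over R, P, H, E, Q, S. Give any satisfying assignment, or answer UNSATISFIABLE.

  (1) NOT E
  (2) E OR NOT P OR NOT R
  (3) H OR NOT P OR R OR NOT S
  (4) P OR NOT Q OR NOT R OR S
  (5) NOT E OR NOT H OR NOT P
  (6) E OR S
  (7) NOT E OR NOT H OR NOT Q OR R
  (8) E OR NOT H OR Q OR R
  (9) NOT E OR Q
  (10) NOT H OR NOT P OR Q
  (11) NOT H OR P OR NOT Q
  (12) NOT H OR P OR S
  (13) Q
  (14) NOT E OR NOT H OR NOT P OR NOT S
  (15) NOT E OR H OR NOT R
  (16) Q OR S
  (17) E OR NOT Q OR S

Unit clause (NOT E) forces E = False.
In (E OR S) only S is left, so S = True.
Unit clause (Q) forces Q = True.
Set R = True.
  then (E OR NOT P OR NOT R) forces P = False.
  then (NOT H OR P OR NOT Q) forces H = False.
All clauses satisfied.

R=T, P=F, H=F, E=F, Q=T, S=T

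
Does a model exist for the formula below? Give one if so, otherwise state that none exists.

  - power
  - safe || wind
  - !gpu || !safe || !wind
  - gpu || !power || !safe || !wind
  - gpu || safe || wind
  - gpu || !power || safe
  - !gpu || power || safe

gpu = True, wind = True, power = True, safe = False

Unit clause (power) forces power = True.
Set gpu = True.
Set wind = True.
  then (!gpu || !safe || !wind) forces safe = False.
Check each clause:
  (power): power holds.
  (safe || wind): wind holds.
  (!gpu || !safe || !wind): !safe holds.
  (gpu || !power || !safe || !wind): gpu holds.
  (gpu || safe || wind): gpu holds.
  (gpu || !power || safe): gpu holds.
  (!gpu || power || safe): power holds.
All clauses satisfied.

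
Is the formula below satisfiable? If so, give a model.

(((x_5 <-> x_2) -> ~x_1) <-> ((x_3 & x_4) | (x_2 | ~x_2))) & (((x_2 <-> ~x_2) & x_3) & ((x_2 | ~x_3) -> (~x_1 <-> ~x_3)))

The conjunct x_2 <-> ~x_2 is unsatisfiable on its own:
  x_2=F: evaluates to False.
  x_2=T: evaluates to False.
So the whole conjunction is unsatisfiable.

No satisfying assignment exists.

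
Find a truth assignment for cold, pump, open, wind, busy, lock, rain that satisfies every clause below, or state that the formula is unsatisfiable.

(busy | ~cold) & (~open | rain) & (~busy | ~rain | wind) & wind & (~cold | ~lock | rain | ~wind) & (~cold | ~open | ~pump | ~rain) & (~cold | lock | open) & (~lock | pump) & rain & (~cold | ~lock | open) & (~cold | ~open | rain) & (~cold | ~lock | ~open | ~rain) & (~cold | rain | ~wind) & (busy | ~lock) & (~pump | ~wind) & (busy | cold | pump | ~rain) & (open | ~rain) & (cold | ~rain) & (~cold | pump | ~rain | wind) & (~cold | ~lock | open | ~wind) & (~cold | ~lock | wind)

cold = True, pump = False, open = True, wind = True, busy = True, lock = False, rain = True

Unit clause (wind) forces wind = True.
Unit clause (rain) forces rain = True.
In (~pump | ~wind) only ~pump is left, so pump = False.
In (open | ~rain) only open is left, so open = True.
In (cold | ~rain) only cold is left, so cold = True.
In (busy | ~cold) only busy is left, so busy = True.
In (~lock | pump) only ~lock is left, so lock = False.
All clauses satisfied.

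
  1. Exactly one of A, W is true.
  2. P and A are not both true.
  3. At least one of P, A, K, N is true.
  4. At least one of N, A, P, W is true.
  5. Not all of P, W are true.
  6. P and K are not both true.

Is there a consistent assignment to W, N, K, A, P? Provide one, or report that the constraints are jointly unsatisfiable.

W = True, N = True, K = True, A = False, P = False

  (1) {A, W}: 1 true — exactly one ✓
  (2) P=F, A=F — not both ✓
  (3) {P, A, K, N}: 2 true — at least one ✓
  (4) {N, A, P, W}: 2 true — at least one ✓
  (5) {P, W}: 1/2 true — not all ✓
  (6) P=F, K=T — not both ✓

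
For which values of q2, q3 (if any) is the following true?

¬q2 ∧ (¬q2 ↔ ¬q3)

q2=F, q3=F

  ¬q2 = True
  ¬q2 ↔ ¬q3 = True
    ¬q2 = True
    ¬q3 = True
Both conjuncts True, so the formula holds.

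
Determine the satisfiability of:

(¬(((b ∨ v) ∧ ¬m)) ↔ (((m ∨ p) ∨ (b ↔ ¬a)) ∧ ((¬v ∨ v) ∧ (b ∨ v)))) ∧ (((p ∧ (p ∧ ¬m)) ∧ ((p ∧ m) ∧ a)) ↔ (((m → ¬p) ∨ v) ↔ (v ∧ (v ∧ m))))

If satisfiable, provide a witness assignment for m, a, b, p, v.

m = False, a = True, b = True, p = False, v = False

  ¬(((b ∨ v) ∧ ¬m)) ↔ (((m ∨ p) ∨ (b ↔ ¬a)) ∧ ((¬v ∨ v) ∧ (b ∨ v))) = True
    ¬(((b ∨ v) ∧ ¬m)) = False
      (b ∨ v) ∧ ¬m = True
        b ∨ v = True
        ¬m = True
    ((m ∨ p) ∨ (b ↔ ¬a)) ∧ ((¬v ∨ v) ∧ (b ∨ v)) = False
      (m ∨ p) ∨ (b ↔ ¬a) = False
        m ∨ p = False
        b ↔ ¬a = False
          ¬a = False
      (¬v ∨ v) ∧ (b ∨ v) = True
        ¬v ∨ v = True
          ¬v = True
        b ∨ v = True
  ((p ∧ (p ∧ ¬m)) ∧ ((p ∧ m) ∧ a)) ↔ (((m → ¬p) ∨ v) ↔ (v ∧ (v ∧ m))) = True
    (p ∧ (p ∧ ¬m)) ∧ ((p ∧ m) ∧ a) = False
      p ∧ (p ∧ ¬m) = False
        p ∧ ¬m = False
          ¬m = True
      (p ∧ m) ∧ a = False
        p ∧ m = False
    ((m → ¬p) ∨ v) ↔ (v ∧ (v ∧ m)) = False
      (m → ¬p) ∨ v = True
        m → ¬p = True
          ¬p = True
      v ∧ (v ∧ m) = False
        v ∧ m = False
Both conjuncts True, so the formula holds.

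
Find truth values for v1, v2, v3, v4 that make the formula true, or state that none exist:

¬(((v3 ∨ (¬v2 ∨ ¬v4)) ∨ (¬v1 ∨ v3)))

v1 = True, v2 = True, v3 = False, v4 = True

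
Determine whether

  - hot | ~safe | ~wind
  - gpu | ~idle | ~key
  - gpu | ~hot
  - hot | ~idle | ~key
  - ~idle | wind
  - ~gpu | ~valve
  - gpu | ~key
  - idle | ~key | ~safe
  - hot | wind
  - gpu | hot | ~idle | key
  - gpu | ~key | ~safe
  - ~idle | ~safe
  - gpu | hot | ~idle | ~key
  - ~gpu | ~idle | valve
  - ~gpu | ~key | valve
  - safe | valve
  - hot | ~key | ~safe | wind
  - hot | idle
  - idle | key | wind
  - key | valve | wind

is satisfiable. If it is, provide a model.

key=F, idle=F, hot=T, gpu=T, wind=T, safe=T, valve=F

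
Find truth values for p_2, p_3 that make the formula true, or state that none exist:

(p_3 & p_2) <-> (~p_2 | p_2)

p_2 = True, p_3 = True

  (p_3 & p_2) <-> (~p_2 | p_2) = True
    p_3 & p_2 = True
    ~p_2 | p_2 = True
      ~p_2 = False
The formula evaluates to True.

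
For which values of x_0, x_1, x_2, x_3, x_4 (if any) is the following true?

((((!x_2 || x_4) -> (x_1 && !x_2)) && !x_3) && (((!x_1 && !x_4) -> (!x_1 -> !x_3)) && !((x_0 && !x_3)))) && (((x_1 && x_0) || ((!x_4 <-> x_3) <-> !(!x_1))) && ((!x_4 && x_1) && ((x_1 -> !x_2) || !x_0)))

Case x_1 = True: the formula simplifies to ((((!x_2 || x_4) -> !x_2) && !x_3) && !((x_0 && !x_3))) && ((x_0 || (!x_4 <-> x_3)) && (!x_4 && (!x_2 || !x_0))).
  x_3 = True: the conjunct !x_3 is False.
  x_3 = False: simplifies to (((!x_2 || x_4) -> !x_2) && !x_0) && ((x_0 || x_4) && (!x_4 && (!x_2 || !x_0))).
    x_0 = True: the conjunct !x_0 is False.
    x_0 = False: simplifies to ((!x_2 || x_4) -> !x_2) && (x_4 && !x_4).
      x_4 = True: the conjunct !x_4 is False.
      x_4 = False: the conjunct x_4 is False.
Case x_1 = False: the conjunct x_1 is False.
Both cases fail — unsatisfiable.

Unsatisfiable — no assignment works.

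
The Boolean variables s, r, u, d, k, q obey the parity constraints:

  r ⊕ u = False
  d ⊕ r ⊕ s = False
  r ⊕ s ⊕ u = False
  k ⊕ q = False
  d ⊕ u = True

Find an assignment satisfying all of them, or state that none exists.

No satisfying assignment exists.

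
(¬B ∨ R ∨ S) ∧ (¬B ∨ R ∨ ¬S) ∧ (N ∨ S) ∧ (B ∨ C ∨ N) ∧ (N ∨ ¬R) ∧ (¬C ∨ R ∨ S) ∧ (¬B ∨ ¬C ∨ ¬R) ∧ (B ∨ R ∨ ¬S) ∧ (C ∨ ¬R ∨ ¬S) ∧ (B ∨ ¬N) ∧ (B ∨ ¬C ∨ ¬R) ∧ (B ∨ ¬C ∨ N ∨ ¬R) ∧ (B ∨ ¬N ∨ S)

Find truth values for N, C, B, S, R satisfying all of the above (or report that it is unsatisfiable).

N=T, C=F, B=T, S=F, R=T

Set N = True.
  then (B ∨ ¬N) forces B = True.
Try C = True:
  (¬B ∨ ¬C ∨ ¬R) forces R = False.
  (¬B ∨ R ∨ S) forces S = True.
  clause (¬B ∨ R ∨ ¬S) is falsified — backtrack.
So C = False.
Try S = True:
  (¬B ∨ R ∨ ¬S) forces R = True.
  clause (C ∨ ¬R ∨ ¬S) is falsified — backtrack.
So S = False.
  then (¬B ∨ R ∨ S) forces R = True.
All clauses satisfied.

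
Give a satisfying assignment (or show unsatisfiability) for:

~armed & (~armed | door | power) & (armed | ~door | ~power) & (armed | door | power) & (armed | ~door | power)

Unit clause (~armed) forces armed = False.
Try door = True:
  (armed | ~door | ~power) forces power = False.
  clause (armed | ~door | power) is falsified — backtrack.
So door = False.
  then (armed | door | power) forces power = True.
All clauses satisfied.

armed=F, door=F, power=T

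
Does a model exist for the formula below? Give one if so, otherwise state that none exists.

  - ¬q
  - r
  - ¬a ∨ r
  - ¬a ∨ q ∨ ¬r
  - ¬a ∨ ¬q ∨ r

Unit clause (¬q) forces q = False.
Unit clause (r) forces r = True.
In (¬a ∨ q ∨ ¬r) only ¬a is left, so a = False.
Check each clause:
  (¬q): ¬q holds.
  (r): r holds.
  (¬a ∨ r): ¬a holds.
  (¬a ∨ q ∨ ¬r): ¬a holds.
  (¬a ∨ ¬q ∨ r): ¬a holds.
All clauses satisfied.

a: False, r: True, q: False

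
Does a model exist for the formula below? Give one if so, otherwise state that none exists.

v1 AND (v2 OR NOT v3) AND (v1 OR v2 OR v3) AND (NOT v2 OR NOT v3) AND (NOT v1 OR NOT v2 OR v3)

Unit clause (v1) forces v1 = True.
Set v2 = False.
  then (v2 OR NOT v3) forces v3 = False.
Check each clause:
  (v1): v1 holds.
  (v2 OR NOT v3): NOT v3 holds.
  (v1 OR v2 OR v3): v1 holds.
  (NOT v2 OR NOT v3): NOT v2 holds.
  (NOT v1 OR NOT v2 OR v3): NOT v2 holds.
All clauses satisfied.

v1: True; v2: False; v3: False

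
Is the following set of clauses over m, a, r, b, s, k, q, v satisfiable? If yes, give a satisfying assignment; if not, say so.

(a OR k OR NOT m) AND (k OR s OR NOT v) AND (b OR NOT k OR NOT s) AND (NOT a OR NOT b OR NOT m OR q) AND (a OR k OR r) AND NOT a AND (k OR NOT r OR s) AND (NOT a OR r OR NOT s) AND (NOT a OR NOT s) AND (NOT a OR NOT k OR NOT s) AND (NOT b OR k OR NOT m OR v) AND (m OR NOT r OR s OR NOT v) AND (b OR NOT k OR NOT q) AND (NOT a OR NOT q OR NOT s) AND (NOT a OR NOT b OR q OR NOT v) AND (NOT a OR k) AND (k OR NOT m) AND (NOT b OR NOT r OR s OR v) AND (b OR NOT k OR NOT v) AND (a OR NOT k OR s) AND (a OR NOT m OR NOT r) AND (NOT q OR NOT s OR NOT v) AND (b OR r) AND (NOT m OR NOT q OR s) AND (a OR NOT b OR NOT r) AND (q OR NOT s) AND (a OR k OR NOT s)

m = True, a = False, r = False, b = True, s = True, k = True, q = True, v = False

Unit clause (NOT a) forces a = False.
Set m = True.
  then (a OR k OR NOT m) forces k = True.
  then (a OR NOT k OR s) forces s = True.
  then (a OR NOT m OR NOT r) forces r = False.
  then (b OR r) forces b = True.
  then (q OR NOT s) forces q = True.
  then (NOT q OR NOT s OR NOT v) forces v = False.
All clauses satisfied.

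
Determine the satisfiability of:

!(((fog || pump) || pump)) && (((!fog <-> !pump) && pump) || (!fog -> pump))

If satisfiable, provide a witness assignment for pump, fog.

No satisfying assignment exists.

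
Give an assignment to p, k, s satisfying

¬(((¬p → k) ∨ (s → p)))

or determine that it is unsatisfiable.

p: False, k: False, s: True

  ¬(((¬p → k) ∨ (s → p))) = True
    (¬p → k) ∨ (s → p) = False
      ¬p → k = False
        ¬p = True
      s → p = False
The formula evaluates to True.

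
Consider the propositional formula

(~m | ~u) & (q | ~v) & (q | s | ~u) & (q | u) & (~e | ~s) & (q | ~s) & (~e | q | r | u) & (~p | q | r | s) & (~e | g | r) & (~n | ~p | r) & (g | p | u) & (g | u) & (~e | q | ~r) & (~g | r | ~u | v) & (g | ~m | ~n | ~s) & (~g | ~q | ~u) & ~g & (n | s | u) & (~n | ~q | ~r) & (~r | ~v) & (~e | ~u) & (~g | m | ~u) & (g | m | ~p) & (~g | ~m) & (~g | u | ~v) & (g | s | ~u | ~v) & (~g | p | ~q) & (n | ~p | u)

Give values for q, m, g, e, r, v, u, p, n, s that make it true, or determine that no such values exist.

Unit clause (~g) forces g = False.
In (g | u) only u is left, so u = True.
In (~e | ~u) only ~e is left, so e = False.
In (~m | ~u) only ~m is left, so m = False.
In (g | m | ~p) only ~p is left, so p = False.
Try q = False:
  (q | ~v) forces v = False.
  (q | s | ~u) forces s = True.
  clause (q | ~s) is falsified — backtrack.
So q = True.
Set r = False.
Set v = True.
  then (g | s | ~u | ~v) forces s = True.
Set n = False.
All clauses satisfied.

q = True; m = False; g = False; e = False; r = False; v = True; u = True; p = False; n = False; s = True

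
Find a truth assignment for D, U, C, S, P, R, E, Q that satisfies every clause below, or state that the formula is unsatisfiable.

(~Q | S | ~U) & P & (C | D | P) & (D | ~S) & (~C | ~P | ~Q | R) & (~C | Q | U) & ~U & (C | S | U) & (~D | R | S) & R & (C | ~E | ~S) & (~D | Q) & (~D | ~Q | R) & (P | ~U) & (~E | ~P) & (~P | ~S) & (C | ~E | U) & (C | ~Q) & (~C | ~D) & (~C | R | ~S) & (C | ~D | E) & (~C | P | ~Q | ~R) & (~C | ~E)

D: False, U: False, C: True, S: False, P: True, R: True, E: False, Q: True

Unit clause (P) forces P = True.
Unit clause (~U) forces U = False.
Unit clause (R) forces R = True.
In (~E | ~P) only ~E is left, so E = False.
In (~P | ~S) only ~S is left, so S = False.
In (C | S | U) only C is left, so C = True.
In (~C | ~D) only ~D is left, so D = False.
In (~C | Q | U) only Q is left, so Q = True.
All clauses satisfied.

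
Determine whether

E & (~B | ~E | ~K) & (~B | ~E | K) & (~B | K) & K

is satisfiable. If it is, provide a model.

Unit clause (E) forces E = True.
Unit clause (K) forces K = True.
In (~B | ~E | ~K) only ~B is left, so B = False.
Check each clause:
  (E): E holds.
  (~B | ~E | ~K): ~B holds.
  (~B | ~E | K): ~B holds.
  (~B | K): ~B holds.
  (K): K holds.
All clauses satisfied.

K = True, E = True, B = False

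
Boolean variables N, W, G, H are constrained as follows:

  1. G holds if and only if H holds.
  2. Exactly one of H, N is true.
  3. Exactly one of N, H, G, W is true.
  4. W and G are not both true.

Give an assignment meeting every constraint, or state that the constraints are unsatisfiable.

N=T; W=F; G=F; H=F

  (1) G=F, H=F — same ✓
  (2) {H, N}: 1 true — exactly one ✓
  (3) {N, H, G, W}: 1 true — exactly one ✓
  (4) W=F, G=F — not both ✓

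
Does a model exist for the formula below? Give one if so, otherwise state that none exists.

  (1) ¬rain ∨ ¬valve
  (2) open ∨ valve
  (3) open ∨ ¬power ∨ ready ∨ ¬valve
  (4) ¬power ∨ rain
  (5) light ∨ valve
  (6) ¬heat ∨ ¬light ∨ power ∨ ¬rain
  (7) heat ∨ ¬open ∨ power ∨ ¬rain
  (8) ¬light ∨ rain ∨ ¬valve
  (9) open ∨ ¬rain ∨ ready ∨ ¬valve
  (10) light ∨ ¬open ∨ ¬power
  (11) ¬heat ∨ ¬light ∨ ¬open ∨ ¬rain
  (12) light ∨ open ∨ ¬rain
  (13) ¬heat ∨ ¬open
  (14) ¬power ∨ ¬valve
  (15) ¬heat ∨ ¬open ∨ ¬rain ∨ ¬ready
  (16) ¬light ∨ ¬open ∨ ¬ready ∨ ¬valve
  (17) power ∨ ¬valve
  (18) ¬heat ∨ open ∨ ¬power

Set valve = False.
  then (open ∨ valve) forces open = True.
  then (light ∨ valve) forces light = True.
  then (¬heat ∨ ¬open) forces heat = False.
Set rain = False.
  then (¬power ∨ rain) forces power = False.
Set ready = False.
All clauses satisfied.

valve=F, rain=F, open=T, light=T, ready=F, power=F, heat=F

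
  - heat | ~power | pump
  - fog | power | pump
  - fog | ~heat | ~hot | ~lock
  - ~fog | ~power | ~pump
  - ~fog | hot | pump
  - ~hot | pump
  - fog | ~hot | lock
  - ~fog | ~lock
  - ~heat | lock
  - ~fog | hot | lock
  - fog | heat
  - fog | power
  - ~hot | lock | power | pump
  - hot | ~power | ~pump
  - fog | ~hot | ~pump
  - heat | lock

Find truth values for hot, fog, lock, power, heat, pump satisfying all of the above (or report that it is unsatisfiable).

hot = False, fog = False, lock = True, power = True, heat = True, pump = False

Set hot = False.
Try fog = True:
  (~fog | hot | pump) forces pump = True.
  (~fog | ~power | ~pump) forces power = False.
  (~fog | ~lock) forces lock = False.
  clause (~fog | hot | lock) is falsified — backtrack.
So fog = False.
  then (fog | heat) forces heat = True.
  then (fog | power) forces power = True.
  then (hot | ~power | ~pump) forces pump = False.
  then (~heat | lock) forces lock = True.
All clauses satisfied.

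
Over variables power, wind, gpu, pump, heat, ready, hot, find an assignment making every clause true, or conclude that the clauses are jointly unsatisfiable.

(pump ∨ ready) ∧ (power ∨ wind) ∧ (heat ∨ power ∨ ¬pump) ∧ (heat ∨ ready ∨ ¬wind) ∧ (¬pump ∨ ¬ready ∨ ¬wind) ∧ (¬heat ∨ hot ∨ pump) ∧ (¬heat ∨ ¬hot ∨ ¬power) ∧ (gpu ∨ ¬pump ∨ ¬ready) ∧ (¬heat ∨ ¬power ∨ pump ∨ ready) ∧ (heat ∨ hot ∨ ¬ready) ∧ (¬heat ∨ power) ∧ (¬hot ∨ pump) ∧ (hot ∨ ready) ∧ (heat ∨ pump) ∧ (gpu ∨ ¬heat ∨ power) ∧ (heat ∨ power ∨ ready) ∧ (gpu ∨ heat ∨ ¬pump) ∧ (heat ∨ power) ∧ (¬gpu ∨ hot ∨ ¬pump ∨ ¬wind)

power: True, wind: False, gpu: True, pump: True, heat: False, ready: False, hot: True

Try power = False:
  (power ∨ wind) forces wind = True.
  (¬heat ∨ power) forces heat = False.
  clause (heat ∨ power) is falsified — backtrack.
So power = True.
Set wind = False.
Set gpu = True.
Try pump = False:
  (pump ∨ ready) forces ready = True.
  (¬hot ∨ pump) forces hot = False.
  (¬heat ∨ hot ∨ pump) forces heat = False.
  clause (heat ∨ hot ∨ ¬ready) is falsified — backtrack.
So pump = True.
Set heat = False.
Set ready = False.
  then (hot ∨ ready) forces hot = True.
All clauses satisfied.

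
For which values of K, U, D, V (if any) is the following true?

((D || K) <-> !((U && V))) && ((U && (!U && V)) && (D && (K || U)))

Case U = True: the conjunct !U is False.
Case U = False: the conjunct U is False.
Both cases fail — unsatisfiable.

Unsatisfiable — no assignment works.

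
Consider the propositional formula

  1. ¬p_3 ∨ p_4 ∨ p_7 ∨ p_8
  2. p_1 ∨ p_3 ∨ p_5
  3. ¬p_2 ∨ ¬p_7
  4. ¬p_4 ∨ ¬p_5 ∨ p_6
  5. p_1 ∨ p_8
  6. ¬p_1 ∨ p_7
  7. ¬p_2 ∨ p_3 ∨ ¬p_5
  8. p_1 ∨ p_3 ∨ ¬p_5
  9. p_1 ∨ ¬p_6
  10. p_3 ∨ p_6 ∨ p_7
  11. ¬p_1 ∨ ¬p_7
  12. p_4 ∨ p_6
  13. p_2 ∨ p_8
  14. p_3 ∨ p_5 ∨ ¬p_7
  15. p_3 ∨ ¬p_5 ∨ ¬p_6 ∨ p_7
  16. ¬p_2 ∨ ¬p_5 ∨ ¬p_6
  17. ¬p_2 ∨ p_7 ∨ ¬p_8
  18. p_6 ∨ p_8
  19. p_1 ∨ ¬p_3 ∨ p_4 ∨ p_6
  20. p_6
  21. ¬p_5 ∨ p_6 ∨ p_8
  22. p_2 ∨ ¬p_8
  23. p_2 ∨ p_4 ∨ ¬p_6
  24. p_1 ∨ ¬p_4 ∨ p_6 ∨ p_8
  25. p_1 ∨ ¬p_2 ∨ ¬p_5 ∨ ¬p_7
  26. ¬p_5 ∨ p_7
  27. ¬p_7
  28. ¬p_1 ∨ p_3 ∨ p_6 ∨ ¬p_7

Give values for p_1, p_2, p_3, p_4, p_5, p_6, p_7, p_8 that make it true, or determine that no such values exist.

UNSATISFIABLE

Case p_6 = True:
  (p_1 ∨ ¬p_6) forces p_1 = True.
  (¬p_1 ∨ p_7) forces p_7 = True.
  Clause (¬p_1 ∨ ¬p_7) is falsified — contradiction.
Case p_6 = False:
  Clause (p_6) is falsified — contradiction.
Both cases fail, so the formula is unsatisfiable.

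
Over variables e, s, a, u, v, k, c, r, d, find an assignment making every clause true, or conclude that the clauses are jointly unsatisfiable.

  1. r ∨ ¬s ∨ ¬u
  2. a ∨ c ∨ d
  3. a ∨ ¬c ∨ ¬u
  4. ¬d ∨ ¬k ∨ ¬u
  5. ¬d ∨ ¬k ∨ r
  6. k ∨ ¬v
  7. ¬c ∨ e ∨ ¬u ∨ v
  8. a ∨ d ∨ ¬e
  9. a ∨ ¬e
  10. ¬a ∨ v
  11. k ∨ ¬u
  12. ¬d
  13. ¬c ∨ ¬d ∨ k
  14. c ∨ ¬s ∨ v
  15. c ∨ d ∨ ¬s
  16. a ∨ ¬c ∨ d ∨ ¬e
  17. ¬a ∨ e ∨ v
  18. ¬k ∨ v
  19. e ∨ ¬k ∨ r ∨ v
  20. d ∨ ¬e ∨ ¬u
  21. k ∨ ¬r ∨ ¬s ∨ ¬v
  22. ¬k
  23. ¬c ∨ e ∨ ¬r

e = False, s = False, a = False, u = False, v = False, k = False, c = True, r = False, d = False

Unit clause (¬d) forces d = False.
Unit clause (¬k) forces k = False.
In (k ∨ ¬v) only ¬v is left, so v = False.
In (¬a ∨ v) only ¬a is left, so a = False.
In (k ∨ ¬u) only ¬u is left, so u = False.
In (a ∨ c ∨ d) only c is left, so c = True.
In (a ∨ d ∨ ¬e) only ¬e is left, so e = False.
In (¬c ∨ e ∨ ¬r) only ¬r is left, so r = False.
Set s = False.
All clauses satisfied.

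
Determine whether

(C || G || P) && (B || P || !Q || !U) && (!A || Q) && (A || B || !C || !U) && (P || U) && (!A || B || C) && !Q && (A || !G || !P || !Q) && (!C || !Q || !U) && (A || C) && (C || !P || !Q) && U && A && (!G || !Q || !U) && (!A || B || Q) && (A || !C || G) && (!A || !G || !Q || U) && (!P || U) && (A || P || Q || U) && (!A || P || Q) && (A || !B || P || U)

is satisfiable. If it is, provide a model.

Case Q = True:
  Clause (!Q) is falsified — contradiction.
Case Q = False:
  (!A || Q) forces A = False.
  Clause (A) is falsified — contradiction.
Both cases fail, so the formula is unsatisfiable.

Unsatisfiable — no assignment works.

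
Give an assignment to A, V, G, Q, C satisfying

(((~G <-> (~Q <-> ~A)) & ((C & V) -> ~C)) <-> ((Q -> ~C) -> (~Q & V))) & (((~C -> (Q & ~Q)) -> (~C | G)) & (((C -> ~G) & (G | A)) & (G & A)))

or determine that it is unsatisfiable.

A: True, V: True, G: True, Q: True, C: False

  ((~G <-> (~Q <-> ~A)) & ((C & V) -> ~C)) <-> ((Q -> ~C) -> (~Q & V)) = True
    (~G <-> (~Q <-> ~A)) & ((C & V) -> ~C) = False
      ~G <-> (~Q <-> ~A) = False
        ~G = False
        ~Q <-> ~A = True
          ~Q = False
          ~A = False
      (C & V) -> ~C = True
        C & V = False
        ~C = True
    (Q -> ~C) -> (~Q & V) = False
      Q -> ~C = True
        ~C = True
      ~Q & V = False
        ~Q = False
  ((~C -> (Q & ~Q)) -> (~C | G)) & (((C -> ~G) & (G | A)) & (G & A)) = True
    (~C -> (Q & ~Q)) -> (~C | G) = True
      ~C -> (Q & ~Q) = False
        ~C = True
        Q & ~Q = False
          ~Q = False
      ~C | G = True
        ~C = True
    ((C -> ~G) & (G | A)) & (G & A) = True
      (C -> ~G) & (G | A) = True
        C -> ~G = True
          ~G = False
        G | A = True
      G & A = True
Both conjuncts True, so the formula holds.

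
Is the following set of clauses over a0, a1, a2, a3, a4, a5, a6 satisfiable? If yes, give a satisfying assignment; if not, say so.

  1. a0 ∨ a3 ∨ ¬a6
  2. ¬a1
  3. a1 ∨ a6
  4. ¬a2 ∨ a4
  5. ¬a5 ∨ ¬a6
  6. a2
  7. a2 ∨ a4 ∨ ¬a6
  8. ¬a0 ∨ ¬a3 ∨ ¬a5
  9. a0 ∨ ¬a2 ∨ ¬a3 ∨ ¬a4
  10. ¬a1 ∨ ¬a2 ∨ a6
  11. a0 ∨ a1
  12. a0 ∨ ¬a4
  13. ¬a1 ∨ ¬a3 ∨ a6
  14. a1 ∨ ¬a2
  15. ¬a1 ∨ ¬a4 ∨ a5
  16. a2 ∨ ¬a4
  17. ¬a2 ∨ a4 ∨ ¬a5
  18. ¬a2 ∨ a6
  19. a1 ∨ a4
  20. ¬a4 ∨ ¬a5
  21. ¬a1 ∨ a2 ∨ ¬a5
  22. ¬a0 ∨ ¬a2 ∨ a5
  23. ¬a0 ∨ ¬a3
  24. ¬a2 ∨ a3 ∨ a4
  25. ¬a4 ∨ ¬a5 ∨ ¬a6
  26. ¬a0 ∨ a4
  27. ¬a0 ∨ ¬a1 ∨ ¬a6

Case a2 = True:
  (¬a1) forces a1 = False.
  Clause (a1 ∨ ¬a2) is falsified — contradiction.
Case a2 = False:
  Clause (a2) is falsified — contradiction.
Both cases fail, so the formula is unsatisfiable.

Unsatisfiable — no assignment works.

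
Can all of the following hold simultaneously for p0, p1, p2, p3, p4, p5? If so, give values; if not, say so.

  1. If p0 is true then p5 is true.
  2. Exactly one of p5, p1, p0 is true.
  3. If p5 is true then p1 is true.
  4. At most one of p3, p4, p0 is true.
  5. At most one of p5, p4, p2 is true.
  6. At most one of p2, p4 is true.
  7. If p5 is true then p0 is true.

p0 = False, p1 = True, p2 = False, p3 = True, p4 = False, p5 = False

  (1) p0=F ⇒ p5: vacuous ✓
  (2) {p5, p1, p0}: 1 true — exactly one ✓
  (3) p5=F ⇒ p1: vacuous ✓
  (4) {p3, p4, p0}: 1 true — at most one ✓
  (5) {p5, p4, p2}: 0 true — at most one ✓
  (6) {p2, p4}: 0 true — at most one ✓
  (7) p5=F ⇒ p0: vacuous ✓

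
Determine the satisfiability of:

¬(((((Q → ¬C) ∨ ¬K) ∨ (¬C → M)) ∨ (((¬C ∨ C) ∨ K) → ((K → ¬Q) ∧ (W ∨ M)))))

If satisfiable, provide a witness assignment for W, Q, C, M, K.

Case C = True: the formula becomes ¬((True ∨ ((K → ¬Q) ∧ (W ∨ M)))) = False.
Case C = False: the formula becomes ¬((True ∨ ((K → ¬Q) ∧ (W ∨ M)))) = False.
Both cases fail — unsatisfiable.

No satisfying assignment exists.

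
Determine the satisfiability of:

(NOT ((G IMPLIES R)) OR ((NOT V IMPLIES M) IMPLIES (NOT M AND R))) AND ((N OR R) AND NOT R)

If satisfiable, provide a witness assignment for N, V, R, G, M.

N = True, V = True, R = False, G = True, M = False

  NOT ((G IMPLIES R)) OR ((NOT V IMPLIES M) IMPLIES (NOT M AND R)) = True
    NOT ((G IMPLIES R)) = True
      G IMPLIES R = False
    (NOT V IMPLIES M) IMPLIES (NOT M AND R) = False
      NOT V IMPLIES M = True
        NOT V = False
      NOT M AND R = False
        NOT M = True
  (N OR R) AND NOT R = True
    N OR R = True
    NOT R = True
Both conjuncts True, so the formula holds.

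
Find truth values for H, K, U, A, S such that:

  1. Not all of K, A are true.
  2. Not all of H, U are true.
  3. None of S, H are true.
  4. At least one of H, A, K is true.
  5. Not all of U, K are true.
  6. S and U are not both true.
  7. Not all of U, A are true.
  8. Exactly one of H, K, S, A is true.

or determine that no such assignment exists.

H: False; K: False; U: False; A: True; S: False

  (1) {K, A}: 1/2 true — not all ✓
  (2) {H, U}: 0/2 true — not all ✓
  (3) {S, H}: 0 true — none ✓
  (4) {H, A, K}: 1 true — at least one ✓
  (5) {U, K}: 0/2 true — not all ✓
  (6) S=F, U=F — not both ✓
  (7) {U, A}: 1/2 true — not all ✓
  (8) {H, K, S, A}: 1 true — exactly one ✓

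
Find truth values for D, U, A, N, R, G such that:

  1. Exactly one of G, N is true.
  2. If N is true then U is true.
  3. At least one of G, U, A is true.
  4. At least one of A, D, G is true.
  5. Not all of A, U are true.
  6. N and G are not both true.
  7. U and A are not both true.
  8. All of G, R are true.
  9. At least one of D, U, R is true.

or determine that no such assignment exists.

D = False, U = True, A = False, N = False, R = True, G = True

  (1) {G, N}: 1 true — exactly one ✓
  (2) N=F ⇒ U: vacuous ✓
  (3) {G, U, A}: 2 true — at least one ✓
  (4) {A, D, G}: 1 true — at least one ✓
  (5) {A, U}: 1/2 true — not all ✓
  (6) N=F, G=T — not both ✓
  (7) U=T, A=F — not both ✓
  (8) {G, R}: all 2 true ✓
  (9) {D, U, R}: 2 true — at least one ✓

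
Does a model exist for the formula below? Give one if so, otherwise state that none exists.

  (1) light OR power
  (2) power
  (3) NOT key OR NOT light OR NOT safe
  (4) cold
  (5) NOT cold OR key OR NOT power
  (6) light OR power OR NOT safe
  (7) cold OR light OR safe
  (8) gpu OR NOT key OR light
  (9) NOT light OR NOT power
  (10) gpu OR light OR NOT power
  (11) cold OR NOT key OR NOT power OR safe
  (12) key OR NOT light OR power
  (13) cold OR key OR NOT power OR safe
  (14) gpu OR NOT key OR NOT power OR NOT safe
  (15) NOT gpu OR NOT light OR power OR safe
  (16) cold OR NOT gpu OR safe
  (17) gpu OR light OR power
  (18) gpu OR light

gpu: True, power: True, safe: False, light: False, key: True, cold: True

Unit clause (power) forces power = True.
Unit clause (cold) forces cold = True.
In (NOT cold OR key OR NOT power) only key is left, so key = True.
In (NOT light OR NOT power) only NOT light is left, so light = False.
In (gpu OR light OR NOT power) only gpu is left, so gpu = True.
Set safe = False.
All clauses satisfied.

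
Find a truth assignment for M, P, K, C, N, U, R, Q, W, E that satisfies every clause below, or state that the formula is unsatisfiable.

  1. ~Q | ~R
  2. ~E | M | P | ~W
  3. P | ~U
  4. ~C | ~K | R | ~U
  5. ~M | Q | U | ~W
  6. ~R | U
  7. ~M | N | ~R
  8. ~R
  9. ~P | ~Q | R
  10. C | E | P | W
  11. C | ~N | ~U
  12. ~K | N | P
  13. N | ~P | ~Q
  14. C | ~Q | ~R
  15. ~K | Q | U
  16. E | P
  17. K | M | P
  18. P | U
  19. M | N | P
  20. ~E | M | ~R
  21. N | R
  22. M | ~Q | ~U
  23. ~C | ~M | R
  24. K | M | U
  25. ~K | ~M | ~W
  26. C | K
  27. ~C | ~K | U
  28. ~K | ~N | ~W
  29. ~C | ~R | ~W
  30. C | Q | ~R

M = False; P = True; K = False; C = True; N = True; U = True; R = False; Q = False; W = False; E = True

Unit clause (~R) forces R = False.
In (N | R) only N is left, so N = True.
Set M = False.
Try P = False:
  (P | ~U) forces U = False.
  clause (P | U) is falsified — backtrack.
So P = True.
  then (~P | ~Q | R) forces Q = False.
Try K = True:
  (~K | Q | U) forces U = True.
  (~C | ~K | R | ~U) forces C = False.
  clause (C | ~N | ~U) is falsified — backtrack.
So K = False.
  then (K | M | U) forces U = True.
  then (C | K) forces C = True.
Set W = False.
Set E = True.
All clauses satisfied.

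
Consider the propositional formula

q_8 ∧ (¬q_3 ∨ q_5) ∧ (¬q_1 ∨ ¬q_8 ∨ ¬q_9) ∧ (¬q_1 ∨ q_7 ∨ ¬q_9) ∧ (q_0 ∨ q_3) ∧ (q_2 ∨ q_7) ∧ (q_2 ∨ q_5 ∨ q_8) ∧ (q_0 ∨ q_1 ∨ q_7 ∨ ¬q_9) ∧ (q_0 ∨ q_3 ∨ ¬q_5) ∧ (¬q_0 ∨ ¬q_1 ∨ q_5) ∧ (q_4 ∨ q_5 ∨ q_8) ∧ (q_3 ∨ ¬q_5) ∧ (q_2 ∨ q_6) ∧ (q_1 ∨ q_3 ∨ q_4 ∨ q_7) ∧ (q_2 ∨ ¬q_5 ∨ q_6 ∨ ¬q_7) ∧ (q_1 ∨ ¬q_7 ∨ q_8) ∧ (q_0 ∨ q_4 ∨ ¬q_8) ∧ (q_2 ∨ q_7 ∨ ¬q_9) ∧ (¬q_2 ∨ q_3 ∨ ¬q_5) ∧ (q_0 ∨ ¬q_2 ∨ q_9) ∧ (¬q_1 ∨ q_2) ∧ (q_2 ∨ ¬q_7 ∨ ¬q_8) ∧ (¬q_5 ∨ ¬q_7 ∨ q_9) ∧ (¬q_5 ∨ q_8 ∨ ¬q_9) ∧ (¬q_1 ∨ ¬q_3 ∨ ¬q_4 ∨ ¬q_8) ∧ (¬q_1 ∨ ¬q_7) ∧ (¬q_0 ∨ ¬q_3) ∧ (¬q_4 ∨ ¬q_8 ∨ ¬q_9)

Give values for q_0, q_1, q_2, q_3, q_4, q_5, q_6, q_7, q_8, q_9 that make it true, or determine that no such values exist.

Unit clause (q_8) forces q_8 = True.
Set q_0 = True.
  then (¬q_0 ∨ ¬q_3) forces q_3 = False.
  then (q_3 ∨ ¬q_5) forces q_5 = False.
  then (¬q_0 ∨ ¬q_1 ∨ q_5) forces q_1 = False.
Set q_2 = True.
Set q_4 = False.
  then (q_1 ∨ q_3 ∨ q_4 ∨ q_7) forces q_7 = True.
Set q_6 = True.
Set q_9 = False.
All clauses satisfied.

q_0 = True, q_1 = False, q_2 = True, q_3 = False, q_4 = False, q_5 = False, q_6 = True, q_7 = True, q_8 = True, q_9 = False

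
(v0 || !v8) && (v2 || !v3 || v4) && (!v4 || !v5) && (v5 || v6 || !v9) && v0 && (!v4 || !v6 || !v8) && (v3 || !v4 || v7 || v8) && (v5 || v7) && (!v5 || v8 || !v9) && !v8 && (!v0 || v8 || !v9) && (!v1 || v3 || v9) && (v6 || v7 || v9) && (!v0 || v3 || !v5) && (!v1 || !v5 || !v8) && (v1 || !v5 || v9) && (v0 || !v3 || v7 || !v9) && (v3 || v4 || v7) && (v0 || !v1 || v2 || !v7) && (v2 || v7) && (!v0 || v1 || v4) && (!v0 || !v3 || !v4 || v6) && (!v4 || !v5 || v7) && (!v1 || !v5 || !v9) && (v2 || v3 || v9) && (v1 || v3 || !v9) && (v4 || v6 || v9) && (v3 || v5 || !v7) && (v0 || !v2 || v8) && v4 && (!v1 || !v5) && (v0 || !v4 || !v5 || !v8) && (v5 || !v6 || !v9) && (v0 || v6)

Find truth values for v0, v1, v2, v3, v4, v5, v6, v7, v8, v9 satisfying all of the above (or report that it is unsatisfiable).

v0 = True; v1 = False; v2 = False; v3 = True; v4 = True; v5 = False; v6 = True; v7 = True; v8 = False; v9 = False

Unit clause (v0) forces v0 = True.
Unit clause (!v8) forces v8 = False.
In (!v0 || v8 || !v9) only !v9 is left, so v9 = False.
Unit clause (v4) forces v4 = True.
In (!v4 || !v5) only !v5 is left, so v5 = False.
In (v5 || v7) only v7 is left, so v7 = True.
In (v3 || v5 || !v7) only v3 is left, so v3 = True.
In (!v0 || !v3 || !v4 || v6) only v6 is left, so v6 = True.
Set v1 = False.
Set v2 = False.
All clauses satisfied.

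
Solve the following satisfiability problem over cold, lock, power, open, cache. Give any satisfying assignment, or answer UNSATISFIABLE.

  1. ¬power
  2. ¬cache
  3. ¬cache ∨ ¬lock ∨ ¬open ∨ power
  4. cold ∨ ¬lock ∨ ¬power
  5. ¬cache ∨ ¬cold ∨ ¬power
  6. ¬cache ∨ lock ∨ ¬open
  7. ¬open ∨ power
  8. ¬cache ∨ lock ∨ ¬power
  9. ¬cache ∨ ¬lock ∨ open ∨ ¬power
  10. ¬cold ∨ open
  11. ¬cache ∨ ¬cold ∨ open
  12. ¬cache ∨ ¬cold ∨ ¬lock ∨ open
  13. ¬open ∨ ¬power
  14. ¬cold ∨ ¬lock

cold = False; lock = True; power = False; open = False; cache = False

Unit clause (¬power) forces power = False.
Unit clause (¬cache) forces cache = False.
In (¬open ∨ power) only ¬open is left, so open = False.
In (¬cold ∨ open) only ¬cold is left, so cold = False.
Set lock = True.
All clauses satisfied.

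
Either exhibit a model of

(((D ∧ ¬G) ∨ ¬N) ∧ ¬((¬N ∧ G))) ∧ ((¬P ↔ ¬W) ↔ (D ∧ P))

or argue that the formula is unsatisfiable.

G = False; W = True; N = False; P = False; D = True

  ((D ∧ ¬G) ∨ ¬N) ∧ ¬((¬N ∧ G)) = True
    (D ∧ ¬G) ∨ ¬N = True
      D ∧ ¬G = True
        ¬G = True
      ¬N = True
    ¬((¬N ∧ G)) = True
      ¬N ∧ G = False
        ¬N = True
  (¬P ↔ ¬W) ↔ (D ∧ P) = True
    ¬P ↔ ¬W = False
      ¬P = True
      ¬W = False
    D ∧ P = False
Both conjuncts True, so the formula holds.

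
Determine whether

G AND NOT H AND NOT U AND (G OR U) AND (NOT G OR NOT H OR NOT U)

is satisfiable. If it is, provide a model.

Unit clause (G) forces G = True.
Unit clause (NOT H) forces H = False.
Unit clause (NOT U) forces U = False.
All clauses satisfied.

G = True; U = False; H = False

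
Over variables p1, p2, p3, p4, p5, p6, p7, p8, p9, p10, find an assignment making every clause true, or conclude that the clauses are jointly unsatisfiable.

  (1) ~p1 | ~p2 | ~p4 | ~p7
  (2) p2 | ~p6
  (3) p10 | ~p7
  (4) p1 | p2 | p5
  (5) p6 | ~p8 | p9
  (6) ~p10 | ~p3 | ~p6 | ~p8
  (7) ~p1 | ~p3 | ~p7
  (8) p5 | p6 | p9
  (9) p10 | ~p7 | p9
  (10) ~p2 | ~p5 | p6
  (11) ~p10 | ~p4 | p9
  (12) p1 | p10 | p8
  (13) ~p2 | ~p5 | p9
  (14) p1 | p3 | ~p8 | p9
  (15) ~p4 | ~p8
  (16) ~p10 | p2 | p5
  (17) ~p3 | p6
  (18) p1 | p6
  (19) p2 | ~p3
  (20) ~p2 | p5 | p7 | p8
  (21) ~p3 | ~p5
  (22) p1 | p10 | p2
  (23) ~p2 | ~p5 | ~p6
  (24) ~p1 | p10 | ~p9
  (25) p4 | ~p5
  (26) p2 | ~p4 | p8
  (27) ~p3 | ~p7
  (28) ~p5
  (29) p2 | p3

p1: True, p2: True, p3: False, p4: False, p5: False, p6: True, p7: True, p8: True, p9: True, p10: True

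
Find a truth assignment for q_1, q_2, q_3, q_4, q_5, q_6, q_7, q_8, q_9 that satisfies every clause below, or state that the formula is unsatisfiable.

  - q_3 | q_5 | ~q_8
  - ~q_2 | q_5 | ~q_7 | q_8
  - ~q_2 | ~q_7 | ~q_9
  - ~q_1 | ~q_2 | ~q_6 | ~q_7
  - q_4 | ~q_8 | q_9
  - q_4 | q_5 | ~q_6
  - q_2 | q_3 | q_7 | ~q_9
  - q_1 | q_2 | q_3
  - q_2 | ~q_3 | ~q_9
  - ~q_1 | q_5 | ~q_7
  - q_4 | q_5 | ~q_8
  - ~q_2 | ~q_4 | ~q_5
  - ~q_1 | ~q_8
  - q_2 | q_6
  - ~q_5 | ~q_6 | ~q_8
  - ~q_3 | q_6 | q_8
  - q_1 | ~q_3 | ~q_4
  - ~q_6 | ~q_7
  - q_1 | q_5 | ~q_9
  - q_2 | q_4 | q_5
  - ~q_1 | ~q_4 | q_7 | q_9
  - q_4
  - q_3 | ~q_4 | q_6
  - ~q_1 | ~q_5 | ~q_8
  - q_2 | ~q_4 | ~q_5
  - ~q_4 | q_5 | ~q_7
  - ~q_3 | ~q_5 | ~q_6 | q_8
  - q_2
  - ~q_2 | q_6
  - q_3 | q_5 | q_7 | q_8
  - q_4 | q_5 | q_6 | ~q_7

Unit clause (q_4) forces q_4 = True.
Unit clause (q_2) forces q_2 = True.
In (~q_2 | q_6) only q_6 is left, so q_6 = True.
In (~q_2 | ~q_4 | ~q_5) only ~q_5 is left, so q_5 = False.
In (~q_6 | ~q_7) only ~q_7 is left, so q_7 = False.
Set q_1 = True.
  then (~q_1 | ~q_8) forces q_8 = False.
  then (~q_1 | ~q_4 | q_7 | q_9) forces q_9 = True.
  then (q_3 | q_5 | q_7 | q_8) forces q_3 = True.
All clauses satisfied.

q_1 = True, q_2 = True, q_3 = True, q_4 = True, q_5 = False, q_6 = True, q_7 = False, q_8 = False, q_9 = True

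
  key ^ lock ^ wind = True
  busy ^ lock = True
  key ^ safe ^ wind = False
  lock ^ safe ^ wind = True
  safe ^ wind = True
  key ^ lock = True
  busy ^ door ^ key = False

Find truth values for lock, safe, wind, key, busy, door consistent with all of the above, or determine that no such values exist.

lock: False, safe: True, wind: False, key: True, busy: True, door: False

key ^ lock ^ wind = T ^ F ^ F = True ✓
busy ^ lock = T ^ F = True ✓
key ^ safe ^ wind = T ^ T ^ F = False ✓
lock ^ safe ^ wind = F ^ T ^ F = True ✓
safe ^ wind = T ^ F = True ✓
key ^ lock = T ^ F = True ✓
busy ^ door ^ key = T ^ F ^ T = False ✓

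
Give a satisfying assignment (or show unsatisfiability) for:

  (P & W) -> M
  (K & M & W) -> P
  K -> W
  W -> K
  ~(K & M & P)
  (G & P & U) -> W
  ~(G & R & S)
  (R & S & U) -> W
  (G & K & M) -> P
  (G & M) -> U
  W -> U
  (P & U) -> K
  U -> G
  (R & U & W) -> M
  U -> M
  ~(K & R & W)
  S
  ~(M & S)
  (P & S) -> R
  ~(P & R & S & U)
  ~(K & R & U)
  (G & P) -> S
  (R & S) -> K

Unit clause (S) forces S = True.
In (~M | ~S) only ~M is left, so M = False.
In (M | ~U) only ~U is left, so U = False.
In (U | ~W) only ~W is left, so W = False.
In (~K | W) only ~K is left, so K = False.
In (K | ~R | ~S) only ~R is left, so R = False.
In (~P | R | ~S) only ~P is left, so P = False.
Set G = True.
All clauses satisfied.

M=F; K=F; R=F; P=F; U=F; S=T; W=F; G=T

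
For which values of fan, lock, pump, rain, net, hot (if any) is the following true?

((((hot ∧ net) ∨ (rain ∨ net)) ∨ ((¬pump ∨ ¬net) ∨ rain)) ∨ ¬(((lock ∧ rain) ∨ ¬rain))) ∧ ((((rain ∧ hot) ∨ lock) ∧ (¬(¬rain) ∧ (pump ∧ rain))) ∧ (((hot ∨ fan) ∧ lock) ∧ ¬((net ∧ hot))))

fan=F; lock=T; pump=T; rain=T; net=F; hot=T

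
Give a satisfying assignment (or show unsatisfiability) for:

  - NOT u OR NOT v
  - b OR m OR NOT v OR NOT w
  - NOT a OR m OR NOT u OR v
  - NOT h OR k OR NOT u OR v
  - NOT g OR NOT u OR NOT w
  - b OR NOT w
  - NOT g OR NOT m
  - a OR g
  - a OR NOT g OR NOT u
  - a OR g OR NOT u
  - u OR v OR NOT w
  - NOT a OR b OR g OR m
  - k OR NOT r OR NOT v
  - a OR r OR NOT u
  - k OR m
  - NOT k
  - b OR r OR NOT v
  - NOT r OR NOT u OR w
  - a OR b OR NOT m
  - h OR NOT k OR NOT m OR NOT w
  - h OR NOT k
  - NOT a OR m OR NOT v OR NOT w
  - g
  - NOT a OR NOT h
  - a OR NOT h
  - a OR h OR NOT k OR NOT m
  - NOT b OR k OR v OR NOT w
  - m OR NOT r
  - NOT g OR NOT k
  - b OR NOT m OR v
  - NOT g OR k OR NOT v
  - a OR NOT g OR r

Unsatisfiable

Case k = True:
  Clause (NOT k) is falsified — contradiction.
Case k = False:
  (k OR m) forces m = True.
  (NOT g OR NOT m) forces g = False.
  Clause (g) is falsified — contradiction.
Both cases fail, so the formula is unsatisfiable.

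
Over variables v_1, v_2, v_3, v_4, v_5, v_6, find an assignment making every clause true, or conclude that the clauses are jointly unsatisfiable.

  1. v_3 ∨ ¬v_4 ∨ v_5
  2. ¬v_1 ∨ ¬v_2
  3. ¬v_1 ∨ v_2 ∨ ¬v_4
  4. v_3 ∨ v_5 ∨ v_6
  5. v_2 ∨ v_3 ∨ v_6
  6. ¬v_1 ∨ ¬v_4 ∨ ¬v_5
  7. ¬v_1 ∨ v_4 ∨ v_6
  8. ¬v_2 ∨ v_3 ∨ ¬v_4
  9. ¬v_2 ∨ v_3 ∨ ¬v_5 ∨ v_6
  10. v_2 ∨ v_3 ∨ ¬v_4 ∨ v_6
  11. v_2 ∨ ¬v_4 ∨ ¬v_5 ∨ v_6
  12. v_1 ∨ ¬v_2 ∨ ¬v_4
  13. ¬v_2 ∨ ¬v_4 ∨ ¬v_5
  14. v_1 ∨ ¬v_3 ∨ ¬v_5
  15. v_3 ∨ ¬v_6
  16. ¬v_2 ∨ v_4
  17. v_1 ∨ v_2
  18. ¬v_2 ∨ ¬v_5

v_1 = True, v_2 = False, v_3 = True, v_4 = False, v_5 = True, v_6 = True

Try v_1 = False:
  (v_1 ∨ v_2) forces v_2 = True.
  (v_1 ∨ ¬v_2 ∨ ¬v_4) forces v_4 = False.
  clause (¬v_2 ∨ v_4) is falsified — backtrack.
So v_1 = True.
  then (¬v_1 ∨ ¬v_2) forces v_2 = False.
  then (¬v_1 ∨ v_2 ∨ ¬v_4) forces v_4 = False.
  then (¬v_1 ∨ v_4 ∨ v_6) forces v_6 = True.
  then (v_3 ∨ ¬v_6) forces v_3 = True.
Set v_5 = True.
All clauses satisfied.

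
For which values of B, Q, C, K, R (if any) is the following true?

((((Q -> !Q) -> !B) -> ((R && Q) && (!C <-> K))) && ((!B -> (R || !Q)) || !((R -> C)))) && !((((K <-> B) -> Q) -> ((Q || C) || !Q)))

UNSATISFIABLE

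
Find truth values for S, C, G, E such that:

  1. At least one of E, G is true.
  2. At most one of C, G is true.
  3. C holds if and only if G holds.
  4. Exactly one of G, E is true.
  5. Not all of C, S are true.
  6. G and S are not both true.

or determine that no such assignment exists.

S: False, C: False, G: False, E: True

  (1) {E, G}: 1 true — at least one ✓
  (2) {C, G}: 0 true — at most one ✓
  (3) C=F, G=F — same ✓
  (4) {G, E}: 1 true — exactly one ✓
  (5) {C, S}: 0/2 true — not all ✓
  (6) G=F, S=F — not both ✓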